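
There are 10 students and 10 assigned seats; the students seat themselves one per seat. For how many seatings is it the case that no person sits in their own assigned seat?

Recurrence: !10 = 10·!9 + (-1)^10.
!10 = 10·133496 + 1 = 1334961

1334961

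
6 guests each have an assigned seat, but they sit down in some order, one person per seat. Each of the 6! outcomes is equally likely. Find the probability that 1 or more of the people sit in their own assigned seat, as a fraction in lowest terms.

Favorable outcomes: Σ_{i≥1} C(6,i)·!(6-i) = 6·44 + 15·9 + 20·2 + 15·1 + 6·0 + 1·1 = 455.
Total outcomes: 6! = 720.
Probability = 455/720 = 91/144.

91/144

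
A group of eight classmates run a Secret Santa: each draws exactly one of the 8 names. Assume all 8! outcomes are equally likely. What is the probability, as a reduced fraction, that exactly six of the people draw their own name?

Favorable outcomes: C(8,6)·!2 = 28·1 = 28.
Total outcomes: 8! = 40320.
Probability = 28/40320 = 1/1440.

1/1440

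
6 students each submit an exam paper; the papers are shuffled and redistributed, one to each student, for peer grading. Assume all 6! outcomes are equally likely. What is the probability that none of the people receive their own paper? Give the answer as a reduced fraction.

Favorable outcomes: !6 = 265.
Total outcomes: 6! = 720.
Probability = 265/720 = 53/144.

53/144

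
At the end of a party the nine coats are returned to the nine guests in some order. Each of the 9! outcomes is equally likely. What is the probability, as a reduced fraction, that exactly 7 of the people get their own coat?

Favorable outcomes: C(9,7)·!2 = 36·1 = 36.
Total outcomes: 9! = 362880.
Probability = 36/362880 = 1/10080.

1/10080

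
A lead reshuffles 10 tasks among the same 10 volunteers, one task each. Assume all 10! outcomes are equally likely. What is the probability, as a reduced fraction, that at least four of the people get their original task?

34457/1814400

Favorable outcomes: Σ_{i≥4} C(10,i)·!(10-i) = 210·265 + 252·44 + 210·9 + 120·2 + 45·1 + 10·0 + 1·1 = 68914.
Total outcomes: 10! = 3628800.
Probability = 68914/3628800 = 34457/1814400.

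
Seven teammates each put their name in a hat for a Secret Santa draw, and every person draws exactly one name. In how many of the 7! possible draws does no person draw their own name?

Recurrence: !7 = 6·(!6 + !5).
!7 = 6·(265 + 44) = 6·309 = 1854

1854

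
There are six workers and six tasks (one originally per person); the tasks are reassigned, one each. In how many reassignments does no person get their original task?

The subfactorial !6 = [6!/e] (nearest integer).
6! = 720, and 720/e ≈ 264.87, so !6 = 265.

265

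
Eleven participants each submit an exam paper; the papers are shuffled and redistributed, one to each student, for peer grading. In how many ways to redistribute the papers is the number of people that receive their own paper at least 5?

146114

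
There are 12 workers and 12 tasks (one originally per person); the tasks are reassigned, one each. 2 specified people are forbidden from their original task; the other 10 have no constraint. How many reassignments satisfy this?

Let A_j be the event that the j-th constrained one is fixed. By inclusion-exclusion over the 2 events:
Σ_{j=0}^{2} (-1)^j C(2,j)(12-j)!
= C(2,0)·12! - C(2,1)·11! + C(2,2)·10!
= 479001600 - 79833600 + 3628800
= 402796800

402796800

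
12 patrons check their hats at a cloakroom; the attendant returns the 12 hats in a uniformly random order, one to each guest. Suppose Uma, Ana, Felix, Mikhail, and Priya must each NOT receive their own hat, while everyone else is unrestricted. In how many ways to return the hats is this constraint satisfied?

312273360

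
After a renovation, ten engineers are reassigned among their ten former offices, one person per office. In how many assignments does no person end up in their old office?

1334961

!10 = 10! · Σ_{k=0}^{10} (-1)^k/k!
= 10! - 10!/1! + 10!/2! - 10!/3! + 10!/4! - 10!/5! + 10!/6! - 10!/7! + 10!/8! - 10!/9! + 10!/10!
= 3628800 - 3628800 + 1814400 - 604800 + 151200 - 30240 + 5040 - 720 + 90 - 10 + 1
= 1334961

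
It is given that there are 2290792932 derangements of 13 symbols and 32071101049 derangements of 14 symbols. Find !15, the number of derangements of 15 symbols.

!15 = (15-1)·(!14 + !13) = 14·(32071101049 + 2290792932) = 14·34361893981 = 481066515734.

481066515734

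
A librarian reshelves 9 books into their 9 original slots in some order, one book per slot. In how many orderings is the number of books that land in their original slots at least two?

95887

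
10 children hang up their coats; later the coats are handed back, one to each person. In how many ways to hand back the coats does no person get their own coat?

1334961

Recurrence: !10 = 10·!9 + (-1)^10.
!10 = 10·133496 + 1 = 1334961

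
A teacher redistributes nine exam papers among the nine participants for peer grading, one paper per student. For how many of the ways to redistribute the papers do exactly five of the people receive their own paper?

Pick the 5 fixed positions: C(9,5) = 126 ways.
The remaining 4 must be deranged: !4 = 9.
Total: 126 × 9 = 1134.

1134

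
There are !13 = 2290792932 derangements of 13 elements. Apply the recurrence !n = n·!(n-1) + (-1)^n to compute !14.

32071101049

!14 = 14·2290792932 + 1 = 32071101049.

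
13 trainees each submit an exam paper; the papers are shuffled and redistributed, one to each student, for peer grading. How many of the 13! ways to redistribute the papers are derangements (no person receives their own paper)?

By inclusion-exclusion, !13 = Σ (-1)^k · 13!/k! for k=0..13
= 13! - 13!/1! + 13!/2! - 13!/3! + 13!/4! - 13!/5! + 13!/6! - 13!/7! + 13!/8! - 13!/9! + 13!/10! - 13!/11! + 13!/12! - 13!/13!
= 6227020800 - 6227020800 + 3113510400 - 1037836800 + 259459200 - 51891840 + 8648640 - 1235520 + 154440 - 17160 + 1716 - 156 + 13 - 1
= 2290792932

2290792932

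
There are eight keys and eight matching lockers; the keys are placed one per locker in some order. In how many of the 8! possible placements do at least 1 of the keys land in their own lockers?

Sum C(8,i)·!(8-i) for i = 1..8:
  i=1: C(8,1)·!7 = 8·1854 = 14832
  i=2: C(8,2)·!6 = 28·265 = 7420
  i=3: C(8,3)·!5 = 56·44 = 2464
  i=4: C(8,4)·!4 = 70·9 = 630
  i=5: C(8,5)·!3 = 56·2 = 112
  i=6: C(8,6)·!2 = 28·1 = 28
  i=7: C(8,7)·!1 = 8·0 = 0
  i=8: C(8,8)·!0 = 1·1 = 1
Total = 25487.

25487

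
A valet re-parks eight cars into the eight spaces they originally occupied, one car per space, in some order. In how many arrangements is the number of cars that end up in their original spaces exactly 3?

2464

Pick the 3 fixed positions: C(8,3) = 56 ways.
The remaining 5 must be deranged: !5 = 44.
Total: 56 × 44 = 2464.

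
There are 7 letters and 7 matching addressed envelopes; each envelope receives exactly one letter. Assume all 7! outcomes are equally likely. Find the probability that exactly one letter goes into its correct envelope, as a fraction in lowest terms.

53/144

Favorable outcomes: C(7,1)·!6 = 7·265 = 1855.
Total outcomes: 7! = 5040.
Probability = 1855/5040 = 53/144.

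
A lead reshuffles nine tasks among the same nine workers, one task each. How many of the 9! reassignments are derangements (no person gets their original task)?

133496

!9 is the nearest integer to 9!/e.
9! = 362880, and 362880/e ≈ 133496.09, so !9 = 133496.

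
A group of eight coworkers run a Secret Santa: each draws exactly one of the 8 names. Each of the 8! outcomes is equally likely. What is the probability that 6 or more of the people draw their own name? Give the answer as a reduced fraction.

29/40320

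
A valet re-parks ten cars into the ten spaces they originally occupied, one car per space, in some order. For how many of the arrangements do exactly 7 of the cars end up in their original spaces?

Pick the 7 fixed positions: C(10,7) = 120 ways.
The other 3 form a derangement: !3 = 2.
Total: 120 × 2 = 240.

240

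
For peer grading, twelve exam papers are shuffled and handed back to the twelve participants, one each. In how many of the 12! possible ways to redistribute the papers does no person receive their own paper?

By inclusion-exclusion, !12 = Σ (-1)^k · 12!/k! for k=0..12
= 12! - 12!/1! + 12!/2! - 12!/3! + 12!/4! - 12!/5! + 12!/6! - 12!/7! + 12!/8! - 12!/9! + 12!/10! - 12!/11! + 12!/12!
= 479001600 - 479001600 + 239500800 - 79833600 + 19958400 - 3991680 + 665280 - 95040 + 11880 - 1320 + 132 - 12 + 1
= 176214841

176214841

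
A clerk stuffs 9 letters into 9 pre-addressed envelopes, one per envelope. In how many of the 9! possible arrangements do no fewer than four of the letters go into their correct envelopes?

6883

# with exactly i fixed is C(9,i)·!(9-i); sum over i=4..9:
  i=4: C(9,4)·!5 = 126·44 = 5544
  i=5: C(9,5)·!4 = 126·9 = 1134
  i=6: C(9,6)·!3 = 84·2 = 168
  i=7: C(9,7)·!2 = 36·1 = 36
  i=8: C(9,8)·!1 = 9·0 = 0
  i=9: C(9,9)·!0 = 1·1 = 1
Total = 6883.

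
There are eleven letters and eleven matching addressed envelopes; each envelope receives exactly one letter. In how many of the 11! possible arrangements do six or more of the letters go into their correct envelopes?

Sum C(11,i)·!(11-i) for i = 6..11:
  i=6: C(11,6)·!5 = 462·44 = 20328
  i=7: C(11,7)·!4 = 330·9 = 2970
  i=8: C(11,8)·!3 = 165·2 = 330
  i=9: C(11,9)·!2 = 55·1 = 55
  i=10: C(11,10)·!1 = 11·0 = 0
  i=11: C(11,11)·!0 = 1·1 = 1
Total = 23684.

23684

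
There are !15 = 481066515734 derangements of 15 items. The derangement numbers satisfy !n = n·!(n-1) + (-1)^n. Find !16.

!16 = 16·481066515734 + 1 = 7697064251745.

7697064251745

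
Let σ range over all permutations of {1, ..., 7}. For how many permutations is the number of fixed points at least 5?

Sum C(7,i)·!(7-i) for i = 5..7:
  i=5: C(7,5)·!2 = 21·1 = 21
  i=6: C(7,6)·!1 = 7·0 = 0
  i=7: C(7,7)·!0 = 1·1 = 1
Total = 22.

22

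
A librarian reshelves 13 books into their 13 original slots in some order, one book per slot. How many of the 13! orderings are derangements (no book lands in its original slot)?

Use !n = n·!(n-1) + (-1)^n.
!13 = 13·176214841 - 1 = 2290792932

2290792932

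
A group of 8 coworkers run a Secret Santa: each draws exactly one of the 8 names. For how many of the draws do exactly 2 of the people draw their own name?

7420

Pick the 2 fixed positions: C(8,2) = 28 ways.
The other 6 form a derangement: !6 = 265.
Total: 28 × 265 = 7420.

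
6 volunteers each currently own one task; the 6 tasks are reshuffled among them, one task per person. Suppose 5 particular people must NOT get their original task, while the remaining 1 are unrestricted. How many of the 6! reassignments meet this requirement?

Inclusion-exclusion on the 5 forbidden self-matches:
Σ_{j=0}^{5} (-1)^j C(5,j)(6-j)!
= C(5,0)·6! - C(5,1)·5! + C(5,2)·4! - C(5,3)·3! + C(5,4)·2! - C(5,5)·1!
= 720 - 600 + 240 - 60 + 10 - 1
= 309

309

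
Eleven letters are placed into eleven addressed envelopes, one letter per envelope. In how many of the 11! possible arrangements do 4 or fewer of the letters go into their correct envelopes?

39770686

# with exactly i fixed is C(11,i)·!(11-i); sum over i=0..4:
  i=0: C(11,0)·!11 = 1·14684570 = 14684570
  i=1: C(11,1)·!10 = 11·1334961 = 14684571
  i=2: C(11,2)·!9 = 55·133496 = 7342280
  i=3: C(11,3)·!8 = 165·14833 = 2447445
  i=4: C(11,4)·!7 = 330·1854 = 611820
Total = 39770686.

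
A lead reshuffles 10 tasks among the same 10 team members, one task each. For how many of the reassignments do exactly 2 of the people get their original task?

667485

Choose which 2 of the 10 are fixed: C(10,2) = 45.
The other 8 form a derangement: !8 = 14833.
Total: 45 × 14833 = 667485.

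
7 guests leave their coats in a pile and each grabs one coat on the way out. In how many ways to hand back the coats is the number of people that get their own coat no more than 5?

# with exactly i fixed is C(7,i)·!(7-i); sum over i=0..5:
  i=0: C(7,0)·!7 = 1·1854 = 1854
  i=1: C(7,1)·!6 = 7·265 = 1855
  i=2: C(7,2)·!5 = 21·44 = 924
  i=3: C(7,3)·!4 = 35·9 = 315
  i=4: C(7,4)·!3 = 35·2 = 70
  i=5: C(7,5)·!2 = 21·1 = 21
Total = 5039.

5039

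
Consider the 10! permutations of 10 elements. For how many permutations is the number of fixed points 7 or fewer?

Sum C(10,i)·!(10-i) for i = 0..7:
  i=0: C(10,0)·!10 = 1·1334961 = 1334961
  i=1: C(10,1)·!9 = 10·133496 = 1334960
  i=2: C(10,2)·!8 = 45·14833 = 667485
  i=3: C(10,3)·!7 = 120·1854 = 222480
  i=4: C(10,4)·!6 = 210·265 = 55650
  i=5: C(10,5)·!5 = 252·44 = 11088
  i=6: C(10,6)·!4 = 210·9 = 1890
  i=7: C(10,7)·!3 = 120·2 = 240
Total = 3628754.

3628754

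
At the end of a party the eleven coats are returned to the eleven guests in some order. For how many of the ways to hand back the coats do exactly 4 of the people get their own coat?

Pick the 4 fixed positions: C(11,4) = 330 ways.
The remaining 7 must be deranged: !7 = 1854.
Total: 330 × 1854 = 611820.

611820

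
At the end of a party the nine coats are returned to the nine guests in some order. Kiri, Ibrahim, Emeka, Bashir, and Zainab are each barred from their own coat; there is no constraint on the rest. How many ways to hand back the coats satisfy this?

205056

Inclusion-exclusion on the 5 forbidden self-matches:
Σ_{j=0}^{5} (-1)^j C(5,j)(9-j)!
= C(5,0)·9! - C(5,1)·8! + C(5,2)·7! - C(5,3)·6! + C(5,4)·5! - C(5,5)·4!
= 362880 - 201600 + 50400 - 7200 + 600 - 24
= 205056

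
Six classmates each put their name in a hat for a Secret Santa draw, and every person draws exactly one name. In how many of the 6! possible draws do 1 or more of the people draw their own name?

Sum C(6,i)·!(6-i) for i = 1..6:
  i=1: C(6,1)·!5 = 6·44 = 264
  i=2: C(6,2)·!4 = 15·9 = 135
  i=3: C(6,3)·!3 = 20·2 = 40
  i=4: C(6,4)·!2 = 15·1 = 15
  i=5: C(6,5)·!1 = 6·0 = 0
  i=6: C(6,6)·!0 = 1·1 = 1
Total = 455.

455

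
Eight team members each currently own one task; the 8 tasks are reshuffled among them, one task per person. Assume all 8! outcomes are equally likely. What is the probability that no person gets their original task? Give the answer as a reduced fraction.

Favorable outcomes: !8 = 14833.
Total outcomes: 8! = 40320.
Probability = 14833/40320 = 2119/5760.

2119/5760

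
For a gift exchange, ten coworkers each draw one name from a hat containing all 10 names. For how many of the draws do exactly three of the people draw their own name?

222480

Pick the 3 fixed positions: C(10,3) = 120 ways.
The remaining 7 must be deranged: !7 = 1854.
Total: 120 × 1854 = 222480.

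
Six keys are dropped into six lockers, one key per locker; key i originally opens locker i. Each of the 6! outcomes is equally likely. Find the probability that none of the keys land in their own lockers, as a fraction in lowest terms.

Favorable outcomes: !6 = 265.
Total outcomes: 6! = 720.
Probability = 265/720 = 53/144.

53/144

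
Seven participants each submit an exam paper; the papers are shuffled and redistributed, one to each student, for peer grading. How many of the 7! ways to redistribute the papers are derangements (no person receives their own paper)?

Use !n = (n-1)(!(n-1) + !(n-2)).
!7 = 6·(265 + 44) = 6·309 = 1854

1854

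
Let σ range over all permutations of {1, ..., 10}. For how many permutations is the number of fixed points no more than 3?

Sum C(10,i)·!(10-i) for i = 0..3:
  i=0: C(10,0)·!10 = 1·1334961 = 1334961
  i=1: C(10,1)·!9 = 10·133496 = 1334960
  i=2: C(10,2)·!8 = 45·14833 = 667485
  i=3: C(10,3)·!7 = 120·1854 = 222480
Total = 3559886.

3559886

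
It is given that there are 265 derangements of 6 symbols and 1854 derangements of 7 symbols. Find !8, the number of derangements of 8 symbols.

!8 = (8-1)·(!7 + !6) = 7·(1854 + 265) = 7·2119 = 14833.

14833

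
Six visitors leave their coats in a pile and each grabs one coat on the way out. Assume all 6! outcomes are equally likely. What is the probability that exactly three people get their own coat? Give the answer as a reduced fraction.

1/18

Favorable outcomes: C(6,3)·!3 = 20·2 = 40.
Total outcomes: 6! = 720.
Probability = 40/720 = 1/18.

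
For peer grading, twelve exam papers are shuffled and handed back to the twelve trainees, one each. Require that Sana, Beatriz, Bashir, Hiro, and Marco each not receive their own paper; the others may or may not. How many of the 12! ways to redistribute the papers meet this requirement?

312273360

Inclusion-exclusion on the 5 forbidden self-matches:
Σ_{j=0}^{5} (-1)^j C(5,j)(12-j)!
= C(5,0)·12! - C(5,1)·11! + C(5,2)·10! - C(5,3)·9! + C(5,4)·8! - C(5,5)·7!
= 479001600 - 199584000 + 36288000 - 3628800 + 201600 - 5040
= 312273360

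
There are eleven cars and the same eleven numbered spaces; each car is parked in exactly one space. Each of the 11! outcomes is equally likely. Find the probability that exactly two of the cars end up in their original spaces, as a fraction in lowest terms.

16687/90720

Favorable outcomes: C(11,2)·!9 = 55·133496 = 7342280.
Total outcomes: 11! = 39916800.
Probability = 7342280/39916800 = 16687/90720.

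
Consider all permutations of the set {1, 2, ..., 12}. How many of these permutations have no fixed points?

176214841

!12 is the nearest integer to 12!/e.
12! = 479001600, and 479001600/e ≈ 176214840.93, so !12 = 176214841.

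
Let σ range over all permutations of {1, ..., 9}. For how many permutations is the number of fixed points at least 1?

# with exactly i fixed is C(9,i)·!(9-i); sum over i=1..9:
  i=1: C(9,1)·!8 = 9·14833 = 133497
  i=2: C(9,2)·!7 = 36·1854 = 66744
  i=3: C(9,3)·!6 = 84·265 = 22260
  i=4: C(9,4)·!5 = 126·44 = 5544
  i=5: C(9,5)·!4 = 126·9 = 1134
  i=6: C(9,6)·!3 = 84·2 = 168
  i=7: C(9,7)·!2 = 36·1 = 36
  i=8: C(9,8)·!1 = 9·0 = 0
  i=9: C(9,9)·!0 = 1·1 = 1
Total = 229384.

229384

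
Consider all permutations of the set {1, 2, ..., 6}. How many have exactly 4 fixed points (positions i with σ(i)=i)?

15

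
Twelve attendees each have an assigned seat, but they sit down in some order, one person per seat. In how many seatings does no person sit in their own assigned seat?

176214841

!12 is the nearest integer to 12!/e.
12! = 479001600, and 479001600/e ≈ 176214840.93, so !12 = 176214841.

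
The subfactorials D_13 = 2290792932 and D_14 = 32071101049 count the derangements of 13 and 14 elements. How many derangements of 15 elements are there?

D_15 = (15-1)·(D_14 + D_13) = 14·(32071101049 + 2290792932) = 14·34361893981 = 481066515734.

481066515734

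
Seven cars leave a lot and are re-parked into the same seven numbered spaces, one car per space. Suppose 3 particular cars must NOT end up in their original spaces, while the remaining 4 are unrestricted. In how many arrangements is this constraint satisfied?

3216

Let A_j be the event that the j-th constrained one is fixed. By inclusion-exclusion over the 3 events:
Σ_{j=0}^{3} (-1)^j C(3,j)(7-j)!
= C(3,0)·7! - C(3,1)·6! + C(3,2)·5! - C(3,3)·4!
= 5040 - 2160 + 360 - 24
= 3216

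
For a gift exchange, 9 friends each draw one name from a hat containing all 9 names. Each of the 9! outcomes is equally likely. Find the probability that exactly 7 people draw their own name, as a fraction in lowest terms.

1/10080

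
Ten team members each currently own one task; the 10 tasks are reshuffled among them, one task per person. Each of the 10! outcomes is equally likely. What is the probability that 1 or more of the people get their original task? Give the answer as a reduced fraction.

28319/44800

Favorable outcomes: Σ_{i≥1} C(10,i)·!(10-i) = 10·133496 + 45·14833 + 120·1854 + 210·265 + 252·44 + 210·9 + 120·2 + 45·1 + 10·0 + 1·1 = 2293839.
Total outcomes: 10! = 3628800.
Probability = 2293839/3628800 = 28319/44800.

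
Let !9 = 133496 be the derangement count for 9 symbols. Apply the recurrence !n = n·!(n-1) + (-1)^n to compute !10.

1334961

!10 = 10·133496 + 1 = 1334961.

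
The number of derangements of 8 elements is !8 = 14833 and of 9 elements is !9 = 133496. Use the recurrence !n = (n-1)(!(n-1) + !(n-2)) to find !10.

1334961

!10 = (10-1)·(!9 + !8) = 9·(133496 + 14833) = 9·148329 = 1334961.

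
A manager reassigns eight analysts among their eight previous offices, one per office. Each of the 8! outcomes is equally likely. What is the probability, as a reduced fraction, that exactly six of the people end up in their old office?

1/1440

Favorable outcomes: C(8,6)·!2 = 28·1 = 28.
Total outcomes: 8! = 40320.
Probability = 28/40320 = 1/1440.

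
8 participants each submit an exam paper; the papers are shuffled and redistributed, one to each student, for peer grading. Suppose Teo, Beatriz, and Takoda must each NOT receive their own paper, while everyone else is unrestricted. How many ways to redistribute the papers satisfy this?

Let A_j be the event that the j-th constrained one is fixed. By inclusion-exclusion over the 3 events:
Σ_{j=0}^{3} (-1)^j C(3,j)(8-j)!
= C(3,0)·8! - C(3,1)·7! + C(3,2)·6! - C(3,3)·5!
= 40320 - 15120 + 2160 - 120
= 27240

27240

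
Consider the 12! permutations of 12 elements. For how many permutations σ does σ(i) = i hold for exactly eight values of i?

Choose which 8 of the 12 are fixed: C(12,8) = 495.
The other 4 form a derangement: !4 = 9.
Total: 495 × 9 = 4455.

4455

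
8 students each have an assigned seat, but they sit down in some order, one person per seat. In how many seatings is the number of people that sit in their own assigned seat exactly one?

Pick the single fixed position: C(8,1) = 8 ways.
The other 7 form a derangement: !7 = 1854.
Total: 8 × 1854 = 14832.

14832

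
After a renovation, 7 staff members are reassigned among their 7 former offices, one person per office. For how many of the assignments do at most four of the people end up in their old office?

Sum C(7,i)·!(7-i) for i = 0..4:
  i=0: C(7,0)·!7 = 1·1854 = 1854
  i=1: C(7,1)·!6 = 7·265 = 1855
  i=2: C(7,2)·!5 = 21·44 = 924
  i=3: C(7,3)·!4 = 35·9 = 315
  i=4: C(7,4)·!3 = 35·2 = 70
Total = 5018.

5018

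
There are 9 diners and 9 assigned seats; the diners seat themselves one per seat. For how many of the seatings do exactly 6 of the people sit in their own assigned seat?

168

Pick the 6 fixed positions: C(9,6) = 84 ways.
The other 3 form a derangement: !3 = 2.
Total: 84 × 2 = 168.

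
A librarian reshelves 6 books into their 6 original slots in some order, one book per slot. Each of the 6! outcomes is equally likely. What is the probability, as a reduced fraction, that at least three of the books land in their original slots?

Favorable outcomes: Σ_{i≥3} C(6,i)·!(6-i) = 20·2 + 15·1 + 6·0 + 1·1 = 56.
Total outcomes: 6! = 720.
Probability = 56/720 = 7/90.

7/90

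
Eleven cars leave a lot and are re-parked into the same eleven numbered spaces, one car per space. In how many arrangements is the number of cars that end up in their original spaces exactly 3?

Pick the 3 fixed positions: C(11,3) = 165 ways.
The other 8 form a derangement: !8 = 14833.
Total: 165 × 14833 = 2447445.

2447445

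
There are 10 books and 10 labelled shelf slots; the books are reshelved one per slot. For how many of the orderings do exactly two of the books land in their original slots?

667485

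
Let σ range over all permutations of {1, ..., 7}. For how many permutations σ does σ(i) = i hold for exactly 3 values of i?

Pick the 3 fixed positions: C(7,3) = 35 ways.
The remaining 4 must be deranged: !4 = 9.
Total: 35 × 9 = 315.

315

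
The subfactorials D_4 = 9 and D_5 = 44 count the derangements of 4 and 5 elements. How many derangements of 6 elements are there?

D_6 = (6-1)·(D_5 + D_4) = 5·(44 + 9) = 5·53 = 265.

265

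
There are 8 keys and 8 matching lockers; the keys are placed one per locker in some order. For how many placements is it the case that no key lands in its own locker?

14833

!8 is the nearest integer to 8!/e.
8! = 40320, and 40320/e ≈ 14832.90, so !8 = 14833.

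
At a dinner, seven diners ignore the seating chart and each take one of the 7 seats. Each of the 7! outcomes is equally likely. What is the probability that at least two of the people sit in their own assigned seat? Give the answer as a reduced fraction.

1331/5040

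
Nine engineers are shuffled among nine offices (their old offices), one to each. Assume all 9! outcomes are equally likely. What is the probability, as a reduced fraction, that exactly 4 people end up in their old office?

11/720

Favorable outcomes: C(9,4)·!5 = 126·44 = 5544.
Total outcomes: 9! = 362880.
Probability = 5544/362880 = 11/720.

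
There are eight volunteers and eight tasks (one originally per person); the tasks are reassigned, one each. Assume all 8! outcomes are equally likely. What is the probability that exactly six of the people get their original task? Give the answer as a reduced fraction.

1/1440

Favorable outcomes: C(8,6)·!2 = 28·1 = 28.
Total outcomes: 8! = 40320.
Probability = 28/40320 = 1/1440.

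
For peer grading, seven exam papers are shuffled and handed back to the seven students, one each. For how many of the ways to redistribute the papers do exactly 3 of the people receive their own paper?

315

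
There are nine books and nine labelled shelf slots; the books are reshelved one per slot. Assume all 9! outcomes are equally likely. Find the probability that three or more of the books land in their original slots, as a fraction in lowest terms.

Favorable outcomes: Σ_{i≥3} C(9,i)·!(9-i) = 84·265 + 126·44 + 126·9 + 84·2 + 36·1 + 9·0 + 1·1 = 29143.
Total outcomes: 9! = 362880.
Probability = 29143/362880 = 29143/362880.

29143/362880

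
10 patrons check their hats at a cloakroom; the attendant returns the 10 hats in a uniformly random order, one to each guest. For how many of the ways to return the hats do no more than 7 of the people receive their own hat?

3628754

# with exactly i fixed is C(10,i)·!(10-i); sum over i=0..7:
  i=0: C(10,0)·!10 = 1·1334961 = 1334961
  i=1: C(10,1)·!9 = 10·133496 = 1334960
  i=2: C(10,2)·!8 = 45·14833 = 667485
  i=3: C(10,3)·!7 = 120·1854 = 222480
  i=4: C(10,4)·!6 = 210·265 = 55650
  i=5: C(10,5)·!5 = 252·44 = 11088
  i=6: C(10,6)·!4 = 210·9 = 1890
  i=7: C(10,7)·!3 = 120·2 = 240
Total = 3628754.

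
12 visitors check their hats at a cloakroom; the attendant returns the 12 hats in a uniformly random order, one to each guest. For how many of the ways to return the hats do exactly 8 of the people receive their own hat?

Choose which 8 of the 12 are fixed: C(12,8) = 495.
The other 4 form a derangement: !4 = 9.
Total: 495 × 9 = 4455.

4455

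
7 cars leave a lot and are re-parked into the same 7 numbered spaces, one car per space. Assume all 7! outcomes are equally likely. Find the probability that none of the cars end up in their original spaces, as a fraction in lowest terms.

103/280

Favorable outcomes: !7 = 1854.
Total outcomes: 7! = 5040.
Probability = 1854/5040 = 103/280.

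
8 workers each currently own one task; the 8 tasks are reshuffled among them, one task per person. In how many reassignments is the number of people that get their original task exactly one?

14832

Pick the single fixed position: C(8,1) = 8 ways.
The other 7 form a derangement: !7 = 1854.
Total: 8 × 1854 = 14832.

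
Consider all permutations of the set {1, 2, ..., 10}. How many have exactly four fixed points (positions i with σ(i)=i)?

55650

Choose which 4 of the 10 are fixed: C(10,4) = 210.
The remaining 6 must be deranged: !6 = 265.
Total: 210 × 265 = 55650.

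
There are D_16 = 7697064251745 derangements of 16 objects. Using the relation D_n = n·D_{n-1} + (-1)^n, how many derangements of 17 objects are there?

130850092279664

D_17 = 17·7697064251745 - 1 = 130850092279664.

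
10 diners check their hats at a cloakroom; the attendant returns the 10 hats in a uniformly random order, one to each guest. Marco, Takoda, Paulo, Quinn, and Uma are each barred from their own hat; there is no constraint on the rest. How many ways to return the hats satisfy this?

Inclusion-exclusion on the 5 forbidden self-matches:
Σ_{j=0}^{5} (-1)^j C(5,j)(10-j)!
= C(5,0)·10! - C(5,1)·9! + C(5,2)·8! - C(5,3)·7! + C(5,4)·6! - C(5,5)·5!
= 3628800 - 1814400 + 403200 - 50400 + 3600 - 120
= 2170680

2170680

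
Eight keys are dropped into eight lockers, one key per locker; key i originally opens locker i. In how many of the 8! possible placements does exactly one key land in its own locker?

Pick the single fixed position: C(8,1) = 8 ways.
The remaining 7 must be deranged: !7 = 1854.
Total: 8 × 1854 = 14832.

14832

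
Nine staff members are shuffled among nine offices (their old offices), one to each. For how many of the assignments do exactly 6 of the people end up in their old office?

168

Choose which 6 of the 9 are fixed: C(9,6) = 84.
The other 3 form a derangement: !3 = 2.
Total: 84 × 2 = 168.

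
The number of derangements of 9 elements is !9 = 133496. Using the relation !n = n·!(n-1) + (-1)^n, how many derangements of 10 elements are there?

!10 = 10·133496 + 1 = 1334961.

1334961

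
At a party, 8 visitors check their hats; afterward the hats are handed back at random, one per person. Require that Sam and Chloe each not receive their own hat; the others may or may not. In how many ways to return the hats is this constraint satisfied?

30960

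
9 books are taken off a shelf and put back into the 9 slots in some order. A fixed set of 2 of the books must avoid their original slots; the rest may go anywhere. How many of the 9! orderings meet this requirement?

287280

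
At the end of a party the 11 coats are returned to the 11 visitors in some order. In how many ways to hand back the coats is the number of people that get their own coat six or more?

# with exactly i fixed is C(11,i)·!(11-i); sum over i=6..11:
  i=6: C(11,6)·!5 = 462·44 = 20328
  i=7: C(11,7)·!4 = 330·9 = 2970
  i=8: C(11,8)·!3 = 165·2 = 330
  i=9: C(11,9)·!2 = 55·1 = 55
  i=10: C(11,10)·!1 = 11·0 = 0
  i=11: C(11,11)·!0 = 1·1 = 1
Total = 23684.

23684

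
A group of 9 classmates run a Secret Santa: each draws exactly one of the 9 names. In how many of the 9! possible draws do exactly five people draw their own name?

Pick the 5 fixed positions: C(9,5) = 126 ways.
The other 4 form a derangement: !4 = 9.
Total: 126 × 9 = 1134.

1134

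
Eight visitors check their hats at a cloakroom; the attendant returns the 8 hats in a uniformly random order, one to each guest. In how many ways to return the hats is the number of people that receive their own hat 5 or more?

141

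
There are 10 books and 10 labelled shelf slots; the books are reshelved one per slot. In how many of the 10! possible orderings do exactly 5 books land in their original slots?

11088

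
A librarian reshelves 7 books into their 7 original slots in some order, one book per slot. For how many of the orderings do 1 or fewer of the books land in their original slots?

Sum C(7,i)·!(7-i) for i = 0..1:
  i=0: C(7,0)·!7 = 1·1854 = 1854
  i=1: C(7,1)·!6 = 7·265 = 1855
Total = 3709.

3709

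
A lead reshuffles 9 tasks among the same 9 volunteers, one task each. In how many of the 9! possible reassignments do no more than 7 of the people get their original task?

Sum C(9,i)·!(9-i) for i = 0..7:
  i=0: C(9,0)·!9 = 1·133496 = 133496
  i=1: C(9,1)·!8 = 9·14833 = 133497
  i=2: C(9,2)·!7 = 36·1854 = 66744
  i=3: C(9,3)·!6 = 84·265 = 22260
  i=4: C(9,4)·!5 = 126·44 = 5544
  i=5: C(9,5)·!4 = 126·9 = 1134
  i=6: C(9,6)·!3 = 84·2 = 168
  i=7: C(9,7)·!2 = 36·1 = 36
Total = 362879.

362879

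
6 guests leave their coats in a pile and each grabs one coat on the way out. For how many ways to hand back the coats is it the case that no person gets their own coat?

The number of derangements of 6 is !6 = Σ_{k=0}^{6} (-1)^k·6!/k!
= 6! - 6!/1! + 6!/2! - 6!/3! + 6!/4! - 6!/5! + 6!/6!
= 720 - 720 + 360 - 120 + 30 - 6 + 1
= 265

265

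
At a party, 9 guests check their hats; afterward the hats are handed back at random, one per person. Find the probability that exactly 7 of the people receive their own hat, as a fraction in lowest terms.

1/10080

Favorable outcomes: C(9,7)·!2 = 36·1 = 36.
Total outcomes: 9! = 362880.
Probability = 36/362880 = 1/10080.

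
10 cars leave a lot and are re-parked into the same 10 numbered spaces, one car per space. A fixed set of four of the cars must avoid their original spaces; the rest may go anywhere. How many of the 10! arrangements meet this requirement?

2399760

Let A_j be the event that the j-th constrained one is fixed. By inclusion-exclusion over the 4 events:
Σ_{j=0}^{4} (-1)^j C(4,j)(10-j)!
= C(4,0)·10! - C(4,1)·9! + C(4,2)·8! - C(4,3)·7! + C(4,4)·6!
= 3628800 - 1451520 + 241920 - 20160 + 720
= 2399760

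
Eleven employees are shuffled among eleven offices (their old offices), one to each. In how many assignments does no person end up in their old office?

14684570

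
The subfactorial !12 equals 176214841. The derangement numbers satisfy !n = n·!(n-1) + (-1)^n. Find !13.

2290792932

!13 = 13·176214841 - 1 = 2290792932.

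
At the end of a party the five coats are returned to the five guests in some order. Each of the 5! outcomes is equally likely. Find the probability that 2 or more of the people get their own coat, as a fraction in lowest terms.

31/120

Favorable outcomes: Σ_{i≥2} C(5,i)·!(5-i) = 10·2 + 10·1 + 5·0 + 1·1 = 31.
Total outcomes: 5! = 120.
Probability = 31/120 = 31/120.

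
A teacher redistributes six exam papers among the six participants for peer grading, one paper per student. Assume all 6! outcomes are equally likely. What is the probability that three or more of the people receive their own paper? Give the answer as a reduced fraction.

7/90

Favorable outcomes: Σ_{i≥3} C(6,i)·!(6-i) = 20·2 + 15·1 + 6·0 + 1·1 = 56.
Total outcomes: 6! = 720.
Probability = 56/720 = 7/90.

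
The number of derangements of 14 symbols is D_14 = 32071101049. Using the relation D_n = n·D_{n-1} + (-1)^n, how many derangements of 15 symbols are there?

481066515734

D_15 = 15·32071101049 - 1 = 481066515734.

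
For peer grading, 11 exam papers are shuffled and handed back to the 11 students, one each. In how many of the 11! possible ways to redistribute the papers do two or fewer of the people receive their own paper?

Sum C(11,i)·!(11-i) for i = 0..2:
  i=0: C(11,0)·!11 = 1·14684570 = 14684570
  i=1: C(11,1)·!10 = 11·1334961 = 14684571
  i=2: C(11,2)·!9 = 55·133496 = 7342280
Total = 36711421.

36711421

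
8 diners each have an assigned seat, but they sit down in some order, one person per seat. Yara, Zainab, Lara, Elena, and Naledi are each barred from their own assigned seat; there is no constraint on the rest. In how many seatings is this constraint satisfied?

Inclusion-exclusion on the 5 forbidden self-matches:
Σ_{j=0}^{5} (-1)^j C(5,j)(8-j)!
= C(5,0)·8! - C(5,1)·7! + C(5,2)·6! - C(5,3)·5! + C(5,4)·4! - C(5,5)·3!
= 40320 - 25200 + 7200 - 1200 + 120 - 6
= 21234

21234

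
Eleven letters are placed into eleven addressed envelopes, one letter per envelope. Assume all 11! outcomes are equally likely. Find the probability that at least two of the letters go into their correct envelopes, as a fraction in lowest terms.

10547659/39916800

Favorable outcomes: Σ_{i≥2} C(11,i)·!(11-i) = 55·133496 + 165·14833 + 330·1854 + 462·265 + 462·44 + 330·9 + 165·2 + 55·1 + 11·0 + 1·1 = 10547659.
Total outcomes: 11! = 39916800.
Probability = 10547659/39916800 = 10547659/39916800.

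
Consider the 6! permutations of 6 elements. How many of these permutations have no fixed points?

!6 = 6! · Σ_{k=0}^{6} (-1)^k/k!
= 6! - 6!/1! + 6!/2! - 6!/3! + 6!/4! - 6!/5! + 6!/6!
= 720 - 720 + 360 - 120 + 30 - 6 + 1
= 265

265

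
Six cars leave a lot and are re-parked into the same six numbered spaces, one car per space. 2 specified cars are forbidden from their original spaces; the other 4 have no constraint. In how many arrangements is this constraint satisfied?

Let A_j be the event that the j-th constrained one is fixed. By inclusion-exclusion over the 2 events:
Σ_{j=0}^{2} (-1)^j C(2,j)(6-j)!
= C(2,0)·6! - C(2,1)·5! + C(2,2)·4!
= 720 - 240 + 24
= 504

504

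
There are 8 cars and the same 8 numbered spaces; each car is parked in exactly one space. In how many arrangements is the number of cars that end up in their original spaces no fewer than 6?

29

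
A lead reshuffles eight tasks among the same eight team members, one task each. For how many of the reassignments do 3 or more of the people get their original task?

3235

Sum C(8,i)·!(8-i) for i = 3..8:
  i=3: C(8,3)·!5 = 56·44 = 2464
  i=4: C(8,4)·!4 = 70·9 = 630
  i=5: C(8,5)·!3 = 56·2 = 112
  i=6: C(8,6)·!2 = 28·1 = 28
  i=7: C(8,7)·!1 = 8·0 = 0
  i=8: C(8,8)·!0 = 1·1 = 1
Total = 3235.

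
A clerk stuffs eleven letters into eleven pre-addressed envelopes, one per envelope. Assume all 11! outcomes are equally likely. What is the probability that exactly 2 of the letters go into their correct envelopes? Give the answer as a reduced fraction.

16687/90720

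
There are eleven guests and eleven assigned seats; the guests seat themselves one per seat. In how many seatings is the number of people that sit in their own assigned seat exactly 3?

2447445

Choose which 3 of the 11 are fixed: C(11,3) = 165.
The remaining 8 must be deranged: !8 = 14833.
Total: 165 × 14833 = 2447445.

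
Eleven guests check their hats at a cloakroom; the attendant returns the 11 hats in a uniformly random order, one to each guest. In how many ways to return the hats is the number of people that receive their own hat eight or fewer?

39916744

Sum C(11,i)·!(11-i) for i = 0..8:
  i=0: C(11,0)·!11 = 1·14684570 = 14684570
  i=1: C(11,1)·!10 = 11·1334961 = 14684571
  i=2: C(11,2)·!9 = 55·133496 = 7342280
  i=3: C(11,3)·!8 = 165·14833 = 2447445
  i=4: C(11,4)·!7 = 330·1854 = 611820
  i=5: C(11,5)·!6 = 462·265 = 122430
  i=6: C(11,6)·!5 = 462·44 = 20328
  i=7: C(11,7)·!4 = 330·9 = 2970
  i=8: C(11,8)·!3 = 165·2 = 330
Total = 39916744.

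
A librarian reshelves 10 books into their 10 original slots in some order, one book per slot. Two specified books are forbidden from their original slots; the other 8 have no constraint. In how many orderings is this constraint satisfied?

2943360

Inclusion-exclusion on the 2 forbidden self-matches:
Σ_{j=0}^{2} (-1)^j C(2,j)(10-j)!
= C(2,0)·10! - C(2,1)·9! + C(2,2)·8!
= 3628800 - 725760 + 40320
= 2943360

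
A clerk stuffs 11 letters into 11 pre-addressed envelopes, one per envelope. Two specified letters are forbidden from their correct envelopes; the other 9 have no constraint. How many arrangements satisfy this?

33022080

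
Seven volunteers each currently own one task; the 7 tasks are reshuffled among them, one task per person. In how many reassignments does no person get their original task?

1854

Recurrence: !7 = 6·(!6 + !5).
!7 = 6·(265 + 44) = 6·309 = 1854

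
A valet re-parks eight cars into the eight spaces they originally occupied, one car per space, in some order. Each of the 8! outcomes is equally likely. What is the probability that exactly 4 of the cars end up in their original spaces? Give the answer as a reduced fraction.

Favorable outcomes: C(8,4)·!4 = 70·9 = 630.
Total outcomes: 8! = 40320.
Probability = 630/40320 = 1/64.

1/64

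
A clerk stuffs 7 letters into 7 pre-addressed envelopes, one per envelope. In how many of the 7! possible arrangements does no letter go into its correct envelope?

1854

The subfactorial !7 = [7!/e] (nearest integer).
7! = 5040, and 5040/e ≈ 1854.11, so !7 = 1854.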